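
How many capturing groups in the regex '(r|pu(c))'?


To count capturing groups, count each '(' that starts a group.
Pattern: '(r|pu(c))'
Walking through the pattern:
  Position 0: '(' -> group #1
  Position 5: '(' -> group #2
Total capturing groups: 2

2


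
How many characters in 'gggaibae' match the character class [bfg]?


Character class [bfg] matches any of: {b, f, g}
Scanning string 'gggaibae' character by character:
  pos 0: 'g' -> MATCH
  pos 1: 'g' -> MATCH
  pos 2: 'g' -> MATCH
  pos 3: 'a' -> no
  pos 4: 'i' -> no
  pos 5: 'b' -> MATCH
  pos 6: 'a' -> no
  pos 7: 'e' -> no
Total matches: 4

4


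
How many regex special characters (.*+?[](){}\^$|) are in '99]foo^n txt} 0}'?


Regex special characters are: . * + ? [ ] ( ) { } \ ^ $ |
Scanning '99]foo^n txt} 0}':
  pos 2: ']' -> SPECIAL
  pos 6: '^' -> SPECIAL
  pos 12: '}' -> SPECIAL
  pos 15: '}' -> SPECIAL
Special chars found: [']', '^', '}', '}']
Total: 4

4


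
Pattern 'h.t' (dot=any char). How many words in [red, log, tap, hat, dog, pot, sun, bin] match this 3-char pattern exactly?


Pattern 'h.t' means: starts with 'h', any single char, ends with 't'.
Checking each word (must be exactly 3 chars):
  'red' (len=3): no
  'log' (len=3): no
  'tap' (len=3): no
  'hat' (len=3): MATCH
  'dog' (len=3): no
  'pot' (len=3): no
  'sun' (len=3): no
  'bin' (len=3): no
Matching words: ['hat']
Total: 1

1


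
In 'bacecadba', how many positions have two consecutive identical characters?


Looking for consecutive identical characters in 'bacecadba':
  pos 0-1: 'b' vs 'a' -> different
  pos 1-2: 'a' vs 'c' -> different
  pos 2-3: 'c' vs 'e' -> different
  pos 3-4: 'e' vs 'c' -> different
  pos 4-5: 'c' vs 'a' -> different
  pos 5-6: 'a' vs 'd' -> different
  pos 6-7: 'd' vs 'b' -> different
  pos 7-8: 'b' vs 'a' -> different
Consecutive identical pairs: []
Count: 0

0


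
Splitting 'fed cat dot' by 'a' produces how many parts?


Splitting by 'a' breaks the string at each occurrence of the separator.
Text: 'fed cat dot'
Parts after split:
  Part 1: 'fed c'
  Part 2: 't dot'
Total parts: 2

2


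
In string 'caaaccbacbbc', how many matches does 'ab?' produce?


Pattern 'ab?' matches 'a' optionally followed by 'b'.
String: 'caaaccbacbbc'
Scanning left to right for 'a' then checking next char:
  Match 1: 'a' (a not followed by b)
  Match 2: 'a' (a not followed by b)
  Match 3: 'a' (a not followed by b)
  Match 4: 'a' (a not followed by b)
Total matches: 4

4


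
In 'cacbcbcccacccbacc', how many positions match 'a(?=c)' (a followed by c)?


Lookahead 'a(?=c)' matches 'a' only when followed by 'c'.
String: 'cacbcbcccacccbacc'
Checking each position where char is 'a':
  pos 1: 'a' -> MATCH (next='c')
  pos 9: 'a' -> MATCH (next='c')
  pos 14: 'a' -> MATCH (next='c')
Matching positions: [1, 9, 14]
Count: 3

3


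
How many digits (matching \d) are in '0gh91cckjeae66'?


\d matches any digit 0-9.
Scanning '0gh91cckjeae66':
  pos 0: '0' -> DIGIT
  pos 3: '9' -> DIGIT
  pos 4: '1' -> DIGIT
  pos 12: '6' -> DIGIT
  pos 13: '6' -> DIGIT
Digits found: ['0', '9', '1', '6', '6']
Total: 5

5


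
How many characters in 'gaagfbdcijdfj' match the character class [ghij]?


Character class [ghij] matches any of: {g, h, i, j}
Scanning string 'gaagfbdcijdfj' character by character:
  pos 0: 'g' -> MATCH
  pos 1: 'a' -> no
  pos 2: 'a' -> no
  pos 3: 'g' -> MATCH
  pos 4: 'f' -> no
  pos 5: 'b' -> no
  pos 6: 'd' -> no
  pos 7: 'c' -> no
  pos 8: 'i' -> MATCH
  pos 9: 'j' -> MATCH
  pos 10: 'd' -> no
  pos 11: 'f' -> no
  pos 12: 'j' -> MATCH
Total matches: 5

5


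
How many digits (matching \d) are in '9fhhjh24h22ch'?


\d matches any digit 0-9.
Scanning '9fhhjh24h22ch':
  pos 0: '9' -> DIGIT
  pos 6: '2' -> DIGIT
  pos 7: '4' -> DIGIT
  pos 9: '2' -> DIGIT
  pos 10: '2' -> DIGIT
Digits found: ['9', '2', '4', '2', '2']
Total: 5

5


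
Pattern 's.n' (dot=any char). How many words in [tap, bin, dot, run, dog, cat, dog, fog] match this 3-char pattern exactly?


Pattern 's.n' means: starts with 's', any single char, ends with 'n'.
Checking each word (must be exactly 3 chars):
  'tap' (len=3): no
  'bin' (len=3): no
  'dot' (len=3): no
  'run' (len=3): no
  'dog' (len=3): no
  'cat' (len=3): no
  'dog' (len=3): no
  'fog' (len=3): no
Matching words: []
Total: 0

0


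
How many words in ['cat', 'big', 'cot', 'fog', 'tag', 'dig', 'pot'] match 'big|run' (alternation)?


Alternation 'big|run' matches either 'big' or 'run'.
Checking each word:
  'cat' -> no
  'big' -> MATCH
  'cot' -> no
  'fog' -> no
  'tag' -> no
  'dig' -> no
  'pot' -> no
Matches: ['big']
Count: 1

1


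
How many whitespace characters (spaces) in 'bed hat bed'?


\s matches whitespace characters (spaces, tabs, etc.).
Text: 'bed hat bed'
This text has 3 words separated by spaces.
Number of spaces = number of words - 1 = 3 - 1 = 2

2


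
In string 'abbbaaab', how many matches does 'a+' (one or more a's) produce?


Pattern 'a+' matches one or more consecutive a's.
String: 'abbbaaab'
Scanning for runs of a:
  Match 1: 'a' (length 1)
  Match 2: 'aaa' (length 3)
Total matches: 2

2


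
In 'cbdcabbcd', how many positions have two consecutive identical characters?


Looking for consecutive identical characters in 'cbdcabbcd':
  pos 0-1: 'c' vs 'b' -> different
  pos 1-2: 'b' vs 'd' -> different
  pos 2-3: 'd' vs 'c' -> different
  pos 3-4: 'c' vs 'a' -> different
  pos 4-5: 'a' vs 'b' -> different
  pos 5-6: 'b' vs 'b' -> MATCH ('bb')
  pos 6-7: 'b' vs 'c' -> different
  pos 7-8: 'c' vs 'd' -> different
Consecutive identical pairs: ['bb']
Count: 1

1


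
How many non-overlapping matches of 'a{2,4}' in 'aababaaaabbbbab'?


Pattern 'a{2,4}' matches between 2 and 4 consecutive a's (greedy).
String: 'aababaaaabbbbab'
Finding runs of a's and applying greedy matching:
  Run at pos 0: 'aa' (length 2)
  Run at pos 3: 'a' (length 1)
  Run at pos 5: 'aaaa' (length 4)
  Run at pos 13: 'a' (length 1)
Matches: ['aa', 'aaaa']
Count: 2

2


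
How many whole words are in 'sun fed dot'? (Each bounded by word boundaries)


Word boundaries (\b) mark the start/end of each word.
Text: 'sun fed dot'
Splitting by whitespace:
  Word 1: 'sun'
  Word 2: 'fed'
  Word 3: 'dot'
Total whole words: 3

3


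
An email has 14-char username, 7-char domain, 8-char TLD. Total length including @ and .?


An email address has format: username@domain.tld
Username length: 14
'@' character: 1
Domain length: 7
'.' character: 1
TLD length: 8
Total = 14 + 1 + 7 + 1 + 8 = 31

31


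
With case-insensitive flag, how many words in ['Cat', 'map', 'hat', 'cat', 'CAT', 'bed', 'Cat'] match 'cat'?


Case-insensitive matching: compare each word's lowercase form to 'cat'.
  'Cat' -> lower='cat' -> MATCH
  'map' -> lower='map' -> no
  'hat' -> lower='hat' -> no
  'cat' -> lower='cat' -> MATCH
  'CAT' -> lower='cat' -> MATCH
  'bed' -> lower='bed' -> no
  'Cat' -> lower='cat' -> MATCH
Matches: ['Cat', 'cat', 'CAT', 'Cat']
Count: 4

4


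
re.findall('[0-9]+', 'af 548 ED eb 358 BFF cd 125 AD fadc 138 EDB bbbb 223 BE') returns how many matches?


Pattern '[0-9]+' finds one or more digits.
Text: 'af 548 ED eb 358 BFF cd 125 AD fadc 138 EDB bbbb 223 BE'
Scanning for matches:
  Match 1: '548'
  Match 2: '358'
  Match 3: '125'
  Match 4: '138'
  Match 5: '223'
Total matches: 5

5


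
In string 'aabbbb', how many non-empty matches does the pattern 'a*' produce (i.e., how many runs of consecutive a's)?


Pattern 'a*' matches zero or more a's. We want non-empty runs of consecutive a's.
String: 'aabbbb'
Walking through the string to find runs of a's:
  Run 1: positions 0-1 -> 'aa'
Non-empty runs found: ['aa']
Count: 1

1


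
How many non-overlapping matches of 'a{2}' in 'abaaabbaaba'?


Pattern 'a{2}' matches exactly 2 consecutive a's (greedy, non-overlapping).
String: 'abaaabbaaba'
Scanning for runs of a's:
  Run at pos 0: 'a' (length 1) -> 0 match(es)
  Run at pos 2: 'aaa' (length 3) -> 1 match(es)
  Run at pos 7: 'aa' (length 2) -> 1 match(es)
  Run at pos 10: 'a' (length 1) -> 0 match(es)
Matches found: ['aa', 'aa']
Total: 2

2


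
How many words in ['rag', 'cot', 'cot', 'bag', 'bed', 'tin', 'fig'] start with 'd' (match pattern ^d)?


Pattern ^d anchors to start of word. Check which words begin with 'd':
  'rag' -> no
  'cot' -> no
  'cot' -> no
  'bag' -> no
  'bed' -> no
  'tin' -> no
  'fig' -> no
Matching words: []
Count: 0

0


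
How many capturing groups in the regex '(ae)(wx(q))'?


To count capturing groups, count each '(' that starts a group.
Pattern: '(ae)(wx(q))'
Walking through the pattern:
  Position 0: '(' -> group #1
  Position 4: '(' -> group #2
  Position 7: '(' -> group #3
Total capturing groups: 3

3


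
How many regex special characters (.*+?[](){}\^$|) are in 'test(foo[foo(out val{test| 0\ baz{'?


Regex special characters are: . * + ? [ ] ( ) { } \ ^ $ |
Scanning 'test(foo[foo(out val{test| 0\ baz{':
  pos 4: '(' -> SPECIAL
  pos 8: '[' -> SPECIAL
  pos 12: '(' -> SPECIAL
  pos 20: '{' -> SPECIAL
  pos 25: '|' -> SPECIAL
  pos 28: '\' -> SPECIAL
  pos 33: '{' -> SPECIAL
Special chars found: ['(', '[', '(', '{', '|', '\\', '{']
Total: 7

7


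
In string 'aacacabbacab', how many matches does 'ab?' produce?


Pattern 'ab?' matches 'a' optionally followed by 'b'.
String: 'aacacabbacab'
Scanning left to right for 'a' then checking next char:
  Match 1: 'a' (a not followed by b)
  Match 2: 'a' (a not followed by b)
  Match 3: 'a' (a not followed by b)
  Match 4: 'ab' (a followed by b)
  Match 5: 'a' (a not followed by b)
  Match 6: 'ab' (a followed by b)
Total matches: 6

6


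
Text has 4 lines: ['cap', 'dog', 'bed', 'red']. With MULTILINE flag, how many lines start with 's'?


With MULTILINE flag, ^ matches the start of each line.
Lines: ['cap', 'dog', 'bed', 'red']
Checking which lines start with 's':
  Line 1: 'cap' -> no
  Line 2: 'dog' -> no
  Line 3: 'bed' -> no
  Line 4: 'red' -> no
Matching lines: []
Count: 0

0


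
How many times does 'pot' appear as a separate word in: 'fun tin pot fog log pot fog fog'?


Scanning each word for exact match 'pot':
  Word 1: 'fun' -> no
  Word 2: 'tin' -> no
  Word 3: 'pot' -> MATCH
  Word 4: 'fog' -> no
  Word 5: 'log' -> no
  Word 6: 'pot' -> MATCH
  Word 7: 'fog' -> no
  Word 8: 'fog' -> no
Total matches: 2

2


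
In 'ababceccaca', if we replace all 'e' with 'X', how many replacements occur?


re.sub('e', 'X', text) replaces every occurrence of 'e' with 'X'.
Text: 'ababceccaca'
Scanning for 'e':
  pos 5: 'e' -> replacement #1
Total replacements: 1

1


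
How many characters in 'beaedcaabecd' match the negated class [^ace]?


Negated class [^ace] matches any char NOT in {a, c, e}
Scanning 'beaedcaabecd':
  pos 0: 'b' -> MATCH
  pos 1: 'e' -> no (excluded)
  pos 2: 'a' -> no (excluded)
  pos 3: 'e' -> no (excluded)
  pos 4: 'd' -> MATCH
  pos 5: 'c' -> no (excluded)
  pos 6: 'a' -> no (excluded)
  pos 7: 'a' -> no (excluded)
  pos 8: 'b' -> MATCH
  pos 9: 'e' -> no (excluded)
  pos 10: 'c' -> no (excluded)
  pos 11: 'd' -> MATCH
Total matches: 4

4


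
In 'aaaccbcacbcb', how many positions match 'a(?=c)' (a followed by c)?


Lookahead 'a(?=c)' matches 'a' only when followed by 'c'.
String: 'aaaccbcacbcb'
Checking each position where char is 'a':
  pos 0: 'a' -> no (next='a')
  pos 1: 'a' -> no (next='a')
  pos 2: 'a' -> MATCH (next='c')
  pos 7: 'a' -> MATCH (next='c')
Matching positions: [2, 7]
Count: 2

2


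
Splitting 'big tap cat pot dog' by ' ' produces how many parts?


Splitting by ' ' breaks the string at each occurrence of the separator.
Text: 'big tap cat pot dog'
Parts after split:
  Part 1: 'big'
  Part 2: 'tap'
  Part 3: 'cat'
  Part 4: 'pot'
  Part 5: 'dog'
Total parts: 5

5


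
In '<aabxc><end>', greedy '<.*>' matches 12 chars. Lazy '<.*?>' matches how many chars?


Greedy '<.*>' tries to match as MUCH as possible.
Lazy '<.*?>' tries to match as LITTLE as possible.

String: '<aabxc><end>'
Greedy '<.*>' starts at first '<' and extends to the LAST '>': '<aabxc><end>' (12 chars)
Lazy '<.*?>' starts at first '<' and stops at the FIRST '>': '<aabxc>' (7 chars)

7


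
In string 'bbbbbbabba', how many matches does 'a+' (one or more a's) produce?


Pattern 'a+' matches one or more consecutive a's.
String: 'bbbbbbabba'
Scanning for runs of a:
  Match 1: 'a' (length 1)
  Match 2: 'a' (length 1)
Total matches: 2

2


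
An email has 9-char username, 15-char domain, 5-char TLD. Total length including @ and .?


An email address has format: username@domain.tld
Username length: 9
'@' character: 1
Domain length: 15
'.' character: 1
TLD length: 5
Total = 9 + 1 + 15 + 1 + 5 = 31

31


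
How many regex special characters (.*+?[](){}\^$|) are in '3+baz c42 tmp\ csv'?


Regex special characters are: . * + ? [ ] ( ) { } \ ^ $ |
Scanning '3+baz c42 tmp\ csv':
  pos 1: '+' -> SPECIAL
  pos 13: '\' -> SPECIAL
Special chars found: ['+', '\\']
Total: 2

2


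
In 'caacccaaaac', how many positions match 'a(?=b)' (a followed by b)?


Lookahead 'a(?=b)' matches 'a' only when followed by 'b'.
String: 'caacccaaaac'
Checking each position where char is 'a':
  pos 1: 'a' -> no (next='a')
  pos 2: 'a' -> no (next='c')
  pos 6: 'a' -> no (next='a')
  pos 7: 'a' -> no (next='a')
  pos 8: 'a' -> no (next='a')
  pos 9: 'a' -> no (next='c')
Matching positions: []
Count: 0

0


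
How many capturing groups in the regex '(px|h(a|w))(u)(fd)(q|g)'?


To count capturing groups, count each '(' that starts a group.
Pattern: '(px|h(a|w))(u)(fd)(q|g)'
Walking through the pattern:
  Position 0: '(' -> group #1
  Position 5: '(' -> group #2
  Position 11: '(' -> group #3
  Position 14: '(' -> group #4
  Position 18: '(' -> group #5
Total capturing groups: 5

5


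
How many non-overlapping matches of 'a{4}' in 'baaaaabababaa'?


Pattern 'a{4}' matches exactly 4 consecutive a's (greedy, non-overlapping).
String: 'baaaaabababaa'
Scanning for runs of a's:
  Run at pos 1: 'aaaaa' (length 5) -> 1 match(es)
  Run at pos 7: 'a' (length 1) -> 0 match(es)
  Run at pos 9: 'a' (length 1) -> 0 match(es)
  Run at pos 11: 'aa' (length 2) -> 0 match(es)
Matches found: ['aaaa']
Total: 1

1


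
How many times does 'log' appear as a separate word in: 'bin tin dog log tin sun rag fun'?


Scanning each word for exact match 'log':
  Word 1: 'bin' -> no
  Word 2: 'tin' -> no
  Word 3: 'dog' -> no
  Word 4: 'log' -> MATCH
  Word 5: 'tin' -> no
  Word 6: 'sun' -> no
  Word 7: 'rag' -> no
  Word 8: 'fun' -> no
Total matches: 1

1


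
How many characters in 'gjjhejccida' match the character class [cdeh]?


Character class [cdeh] matches any of: {c, d, e, h}
Scanning string 'gjjhejccida' character by character:
  pos 0: 'g' -> no
  pos 1: 'j' -> no
  pos 2: 'j' -> no
  pos 3: 'h' -> MATCH
  pos 4: 'e' -> MATCH
  pos 5: 'j' -> no
  pos 6: 'c' -> MATCH
  pos 7: 'c' -> MATCH
  pos 8: 'i' -> no
  pos 9: 'd' -> MATCH
  pos 10: 'a' -> no
Total matches: 5

5


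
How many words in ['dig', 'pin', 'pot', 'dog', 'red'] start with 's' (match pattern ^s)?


Pattern ^s anchors to start of word. Check which words begin with 's':
  'dig' -> no
  'pin' -> no
  'pot' -> no
  'dog' -> no
  'red' -> no
Matching words: []
Count: 0

0


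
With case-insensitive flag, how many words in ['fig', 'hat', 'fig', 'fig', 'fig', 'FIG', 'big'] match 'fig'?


Case-insensitive matching: compare each word's lowercase form to 'fig'.
  'fig' -> lower='fig' -> MATCH
  'hat' -> lower='hat' -> no
  'fig' -> lower='fig' -> MATCH
  'fig' -> lower='fig' -> MATCH
  'fig' -> lower='fig' -> MATCH
  'FIG' -> lower='fig' -> MATCH
  'big' -> lower='big' -> no
Matches: ['fig', 'fig', 'fig', 'fig', 'FIG']
Count: 5

5


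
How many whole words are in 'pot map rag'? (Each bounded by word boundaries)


Word boundaries (\b) mark the start/end of each word.
Text: 'pot map rag'
Splitting by whitespace:
  Word 1: 'pot'
  Word 2: 'map'
  Word 3: 'rag'
Total whole words: 3

3


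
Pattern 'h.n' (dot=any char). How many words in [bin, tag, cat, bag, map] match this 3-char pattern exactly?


Pattern 'h.n' means: starts with 'h', any single char, ends with 'n'.
Checking each word (must be exactly 3 chars):
  'bin' (len=3): no
  'tag' (len=3): no
  'cat' (len=3): no
  'bag' (len=3): no
  'map' (len=3): no
Matching words: []
Total: 0

0


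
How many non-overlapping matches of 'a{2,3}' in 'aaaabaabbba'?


Pattern 'a{2,3}' matches between 2 and 3 consecutive a's (greedy).
String: 'aaaabaabbba'
Finding runs of a's and applying greedy matching:
  Run at pos 0: 'aaaa' (length 4)
  Run at pos 5: 'aa' (length 2)
  Run at pos 10: 'a' (length 1)
Matches: ['aaa', 'aa']
Count: 2

2


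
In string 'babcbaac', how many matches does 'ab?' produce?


Pattern 'ab?' matches 'a' optionally followed by 'b'.
String: 'babcbaac'
Scanning left to right for 'a' then checking next char:
  Match 1: 'ab' (a followed by b)
  Match 2: 'a' (a not followed by b)
  Match 3: 'a' (a not followed by b)
Total matches: 3

3


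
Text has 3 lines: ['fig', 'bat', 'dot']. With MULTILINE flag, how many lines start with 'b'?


With MULTILINE flag, ^ matches the start of each line.
Lines: ['fig', 'bat', 'dot']
Checking which lines start with 'b':
  Line 1: 'fig' -> no
  Line 2: 'bat' -> MATCH
  Line 3: 'dot' -> no
Matching lines: ['bat']
Count: 1

1


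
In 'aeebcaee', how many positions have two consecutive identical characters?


Looking for consecutive identical characters in 'aeebcaee':
  pos 0-1: 'a' vs 'e' -> different
  pos 1-2: 'e' vs 'e' -> MATCH ('ee')
  pos 2-3: 'e' vs 'b' -> different
  pos 3-4: 'b' vs 'c' -> different
  pos 4-5: 'c' vs 'a' -> different
  pos 5-6: 'a' vs 'e' -> different
  pos 6-7: 'e' vs 'e' -> MATCH ('ee')
Consecutive identical pairs: ['ee', 'ee']
Count: 2

2


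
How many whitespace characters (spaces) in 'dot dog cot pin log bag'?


\s matches whitespace characters (spaces, tabs, etc.).
Text: 'dot dog cot pin log bag'
This text has 6 words separated by spaces.
Number of spaces = number of words - 1 = 6 - 1 = 5

5


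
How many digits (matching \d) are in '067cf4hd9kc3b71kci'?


\d matches any digit 0-9.
Scanning '067cf4hd9kc3b71kci':
  pos 0: '0' -> DIGIT
  pos 1: '6' -> DIGIT
  pos 2: '7' -> DIGIT
  pos 5: '4' -> DIGIT
  pos 8: '9' -> DIGIT
  pos 11: '3' -> DIGIT
  pos 13: '7' -> DIGIT
  pos 14: '1' -> DIGIT
Digits found: ['0', '6', '7', '4', '9', '3', '7', '1']
Total: 8

8


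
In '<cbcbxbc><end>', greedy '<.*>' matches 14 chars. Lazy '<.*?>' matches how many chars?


Greedy '<.*>' tries to match as MUCH as possible.
Lazy '<.*?>' tries to match as LITTLE as possible.

String: '<cbcbxbc><end>'
Greedy '<.*>' starts at first '<' and extends to the LAST '>': '<cbcbxbc><end>' (14 chars)
Lazy '<.*?>' starts at first '<' and stops at the FIRST '>': '<cbcbxbc>' (9 chars)

9


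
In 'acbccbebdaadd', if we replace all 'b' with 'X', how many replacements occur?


re.sub('b', 'X', text) replaces every occurrence of 'b' with 'X'.
Text: 'acbccbebdaadd'
Scanning for 'b':
  pos 2: 'b' -> replacement #1
  pos 5: 'b' -> replacement #2
  pos 7: 'b' -> replacement #3
Total replacements: 3

3


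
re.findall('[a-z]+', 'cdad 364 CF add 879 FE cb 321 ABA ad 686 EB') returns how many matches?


Pattern '[a-z]+' finds one or more lowercase letters.
Text: 'cdad 364 CF add 879 FE cb 321 ABA ad 686 EB'
Scanning for matches:
  Match 1: 'cdad'
  Match 2: 'add'
  Match 3: 'cb'
  Match 4: 'ad'
Total matches: 4

4


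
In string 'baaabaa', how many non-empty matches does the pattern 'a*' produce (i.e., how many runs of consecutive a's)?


Pattern 'a*' matches zero or more a's. We want non-empty runs of consecutive a's.
String: 'baaabaa'
Walking through the string to find runs of a's:
  Run 1: positions 1-3 -> 'aaa'
  Run 2: positions 5-6 -> 'aa'
Non-empty runs found: ['aaa', 'aa']
Count: 2

2


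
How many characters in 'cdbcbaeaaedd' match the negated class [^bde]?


Negated class [^bde] matches any char NOT in {b, d, e}
Scanning 'cdbcbaeaaedd':
  pos 0: 'c' -> MATCH
  pos 1: 'd' -> no (excluded)
  pos 2: 'b' -> no (excluded)
  pos 3: 'c' -> MATCH
  pos 4: 'b' -> no (excluded)
  pos 5: 'a' -> MATCH
  pos 6: 'e' -> no (excluded)
  pos 7: 'a' -> MATCH
  pos 8: 'a' -> MATCH
  pos 9: 'e' -> no (excluded)
  pos 10: 'd' -> no (excluded)
  pos 11: 'd' -> no (excluded)
Total matches: 5

5


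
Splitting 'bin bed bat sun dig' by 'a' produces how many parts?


Splitting by 'a' breaks the string at each occurrence of the separator.
Text: 'bin bed bat sun dig'
Parts after split:
  Part 1: 'bin bed b'
  Part 2: 't sun dig'
Total parts: 2

2


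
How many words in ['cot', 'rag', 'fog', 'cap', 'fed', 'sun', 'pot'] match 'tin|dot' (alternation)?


Alternation 'tin|dot' matches either 'tin' or 'dot'.
Checking each word:
  'cot' -> no
  'rag' -> no
  'fog' -> no
  'cap' -> no
  'fed' -> no
  'sun' -> no
  'pot' -> no
Matches: []
Count: 0

0


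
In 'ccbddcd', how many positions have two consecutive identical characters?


Looking for consecutive identical characters in 'ccbddcd':
  pos 0-1: 'c' vs 'c' -> MATCH ('cc')
  pos 1-2: 'c' vs 'b' -> different
  pos 2-3: 'b' vs 'd' -> different
  pos 3-4: 'd' vs 'd' -> MATCH ('dd')
  pos 4-5: 'd' vs 'c' -> different
  pos 5-6: 'c' vs 'd' -> different
Consecutive identical pairs: ['cc', 'dd']
Count: 2

2


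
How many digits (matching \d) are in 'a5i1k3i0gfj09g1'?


\d matches any digit 0-9.
Scanning 'a5i1k3i0gfj09g1':
  pos 1: '5' -> DIGIT
  pos 3: '1' -> DIGIT
  pos 5: '3' -> DIGIT
  pos 7: '0' -> DIGIT
  pos 11: '0' -> DIGIT
  pos 12: '9' -> DIGIT
  pos 14: '1' -> DIGIT
Digits found: ['5', '1', '3', '0', '0', '9', '1']
Total: 7

7


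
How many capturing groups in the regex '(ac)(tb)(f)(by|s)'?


To count capturing groups, count each '(' that starts a group.
Pattern: '(ac)(tb)(f)(by|s)'
Walking through the pattern:
  Position 0: '(' -> group #1
  Position 4: '(' -> group #2
  Position 8: '(' -> group #3
  Position 11: '(' -> group #4
Total capturing groups: 4

4


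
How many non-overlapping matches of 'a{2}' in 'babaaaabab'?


Pattern 'a{2}' matches exactly 2 consecutive a's (greedy, non-overlapping).
String: 'babaaaabab'
Scanning for runs of a's:
  Run at pos 1: 'a' (length 1) -> 0 match(es)
  Run at pos 3: 'aaaa' (length 4) -> 2 match(es)
  Run at pos 8: 'a' (length 1) -> 0 match(es)
Matches found: ['aa', 'aa']
Total: 2

2


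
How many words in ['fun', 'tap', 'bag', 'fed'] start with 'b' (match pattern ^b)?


Pattern ^b anchors to start of word. Check which words begin with 'b':
  'fun' -> no
  'tap' -> no
  'bag' -> MATCH (starts with 'b')
  'fed' -> no
Matching words: ['bag']
Count: 1

1


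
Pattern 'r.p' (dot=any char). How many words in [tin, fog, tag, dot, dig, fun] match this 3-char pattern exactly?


Pattern 'r.p' means: starts with 'r', any single char, ends with 'p'.
Checking each word (must be exactly 3 chars):
  'tin' (len=3): no
  'fog' (len=3): no
  'tag' (len=3): no
  'dot' (len=3): no
  'dig' (len=3): no
  'fun' (len=3): no
Matching words: []
Total: 0

0


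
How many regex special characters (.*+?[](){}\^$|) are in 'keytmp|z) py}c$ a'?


Regex special characters are: . * + ? [ ] ( ) { } \ ^ $ |
Scanning 'keytmp|z) py}c$ a':
  pos 6: '|' -> SPECIAL
  pos 8: ')' -> SPECIAL
  pos 12: '}' -> SPECIAL
  pos 14: '$' -> SPECIAL
Special chars found: ['|', ')', '}', '$']
Total: 4

4


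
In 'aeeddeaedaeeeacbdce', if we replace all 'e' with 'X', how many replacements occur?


re.sub('e', 'X', text) replaces every occurrence of 'e' with 'X'.
Text: 'aeeddeaedaeeeacbdce'
Scanning for 'e':
  pos 1: 'e' -> replacement #1
  pos 2: 'e' -> replacement #2
  pos 5: 'e' -> replacement #3
  pos 7: 'e' -> replacement #4
  pos 10: 'e' -> replacement #5
  pos 11: 'e' -> replacement #6
  pos 12: 'e' -> replacement #7
  pos 18: 'e' -> replacement #8
Total replacements: 8

8


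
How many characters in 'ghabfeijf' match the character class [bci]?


Character class [bci] matches any of: {b, c, i}
Scanning string 'ghabfeijf' character by character:
  pos 0: 'g' -> no
  pos 1: 'h' -> no
  pos 2: 'a' -> no
  pos 3: 'b' -> MATCH
  pos 4: 'f' -> no
  pos 5: 'e' -> no
  pos 6: 'i' -> MATCH
  pos 7: 'j' -> no
  pos 8: 'f' -> no
Total matches: 2

2


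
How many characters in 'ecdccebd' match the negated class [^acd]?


Negated class [^acd] matches any char NOT in {a, c, d}
Scanning 'ecdccebd':
  pos 0: 'e' -> MATCH
  pos 1: 'c' -> no (excluded)
  pos 2: 'd' -> no (excluded)
  pos 3: 'c' -> no (excluded)
  pos 4: 'c' -> no (excluded)
  pos 5: 'e' -> MATCH
  pos 6: 'b' -> MATCH
  pos 7: 'd' -> no (excluded)
Total matches: 3

3


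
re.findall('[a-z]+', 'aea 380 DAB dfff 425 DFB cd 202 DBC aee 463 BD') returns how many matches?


Pattern '[a-z]+' finds one or more lowercase letters.
Text: 'aea 380 DAB dfff 425 DFB cd 202 DBC aee 463 BD'
Scanning for matches:
  Match 1: 'aea'
  Match 2: 'dfff'
  Match 3: 'cd'
  Match 4: 'aee'
Total matches: 4

4


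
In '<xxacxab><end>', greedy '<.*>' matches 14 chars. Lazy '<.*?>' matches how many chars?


Greedy '<.*>' tries to match as MUCH as possible.
Lazy '<.*?>' tries to match as LITTLE as possible.

String: '<xxacxab><end>'
Greedy '<.*>' starts at first '<' and extends to the LAST '>': '<xxacxab><end>' (14 chars)
Lazy '<.*?>' starts at first '<' and stops at the FIRST '>': '<xxacxab>' (9 chars)

9


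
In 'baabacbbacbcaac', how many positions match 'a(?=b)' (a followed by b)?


Lookahead 'a(?=b)' matches 'a' only when followed by 'b'.
String: 'baabacbbacbcaac'
Checking each position where char is 'a':
  pos 1: 'a' -> no (next='a')
  pos 2: 'a' -> MATCH (next='b')
  pos 4: 'a' -> no (next='c')
  pos 8: 'a' -> no (next='c')
  pos 12: 'a' -> no (next='a')
  pos 13: 'a' -> no (next='c')
Matching positions: [2]
Count: 1

1


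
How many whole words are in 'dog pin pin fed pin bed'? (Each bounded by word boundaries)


Word boundaries (\b) mark the start/end of each word.
Text: 'dog pin pin fed pin bed'
Splitting by whitespace:
  Word 1: 'dog'
  Word 2: 'pin'
  Word 3: 'pin'
  Word 4: 'fed'
  Word 5: 'pin'
  Word 6: 'bed'
Total whole words: 6

6


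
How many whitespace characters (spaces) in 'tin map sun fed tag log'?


\s matches whitespace characters (spaces, tabs, etc.).
Text: 'tin map sun fed tag log'
This text has 6 words separated by spaces.
Number of spaces = number of words - 1 = 6 - 1 = 5

5


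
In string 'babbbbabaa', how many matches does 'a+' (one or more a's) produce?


Pattern 'a+' matches one or more consecutive a's.
String: 'babbbbabaa'
Scanning for runs of a:
  Match 1: 'a' (length 1)
  Match 2: 'a' (length 1)
  Match 3: 'aa' (length 2)
Total matches: 3

3


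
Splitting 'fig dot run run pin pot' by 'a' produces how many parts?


Splitting by 'a' breaks the string at each occurrence of the separator.
Text: 'fig dot run run pin pot'
Parts after split:
  Part 1: 'fig dot run run pin pot'
Total parts: 1

1


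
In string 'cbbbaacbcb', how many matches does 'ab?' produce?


Pattern 'ab?' matches 'a' optionally followed by 'b'.
String: 'cbbbaacbcb'
Scanning left to right for 'a' then checking next char:
  Match 1: 'a' (a not followed by b)
  Match 2: 'a' (a not followed by b)
Total matches: 2

2


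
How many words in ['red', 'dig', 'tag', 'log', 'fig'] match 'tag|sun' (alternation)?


Alternation 'tag|sun' matches either 'tag' or 'sun'.
Checking each word:
  'red' -> no
  'dig' -> no
  'tag' -> MATCH
  'log' -> no
  'fig' -> no
Matches: ['tag']
Count: 1

1


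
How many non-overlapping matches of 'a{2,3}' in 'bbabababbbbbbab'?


Pattern 'a{2,3}' matches between 2 and 3 consecutive a's (greedy).
String: 'bbabababbbbbbab'
Finding runs of a's and applying greedy matching:
  Run at pos 2: 'a' (length 1)
  Run at pos 4: 'a' (length 1)
  Run at pos 6: 'a' (length 1)
  Run at pos 13: 'a' (length 1)
Matches: []
Count: 0

0


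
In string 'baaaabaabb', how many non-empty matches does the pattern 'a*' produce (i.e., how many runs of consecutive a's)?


Pattern 'a*' matches zero or more a's. We want non-empty runs of consecutive a's.
String: 'baaaabaabb'
Walking through the string to find runs of a's:
  Run 1: positions 1-4 -> 'aaaa'
  Run 2: positions 6-7 -> 'aa'
Non-empty runs found: ['aaaa', 'aa']
Count: 2

2


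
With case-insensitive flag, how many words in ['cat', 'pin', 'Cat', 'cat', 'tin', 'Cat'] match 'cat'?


Case-insensitive matching: compare each word's lowercase form to 'cat'.
  'cat' -> lower='cat' -> MATCH
  'pin' -> lower='pin' -> no
  'Cat' -> lower='cat' -> MATCH
  'cat' -> lower='cat' -> MATCH
  'tin' -> lower='tin' -> no
  'Cat' -> lower='cat' -> MATCH
Matches: ['cat', 'Cat', 'cat', 'Cat']
Count: 4

4


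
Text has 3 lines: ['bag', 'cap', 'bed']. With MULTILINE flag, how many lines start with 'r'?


With MULTILINE flag, ^ matches the start of each line.
Lines: ['bag', 'cap', 'bed']
Checking which lines start with 'r':
  Line 1: 'bag' -> no
  Line 2: 'cap' -> no
  Line 3: 'bed' -> no
Matching lines: []
Count: 0

0


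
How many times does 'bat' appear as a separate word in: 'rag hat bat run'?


Scanning each word for exact match 'bat':
  Word 1: 'rag' -> no
  Word 2: 'hat' -> no
  Word 3: 'bat' -> MATCH
  Word 4: 'run' -> no
Total matches: 1

1


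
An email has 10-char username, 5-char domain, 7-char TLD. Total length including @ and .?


An email address has format: username@domain.tld
Username length: 10
'@' character: 1
Domain length: 5
'.' character: 1
TLD length: 7
Total = 10 + 1 + 5 + 1 + 7 = 24

24


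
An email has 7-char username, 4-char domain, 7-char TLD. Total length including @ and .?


An email address has format: username@domain.tld
Username length: 7
'@' character: 1
Domain length: 4
'.' character: 1
TLD length: 7
Total = 7 + 1 + 4 + 1 + 7 = 20

20


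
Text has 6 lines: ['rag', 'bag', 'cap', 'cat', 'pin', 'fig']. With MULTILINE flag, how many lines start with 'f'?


With MULTILINE flag, ^ matches the start of each line.
Lines: ['rag', 'bag', 'cap', 'cat', 'pin', 'fig']
Checking which lines start with 'f':
  Line 1: 'rag' -> no
  Line 2: 'bag' -> no
  Line 3: 'cap' -> no
  Line 4: 'cat' -> no
  Line 5: 'pin' -> no
  Line 6: 'fig' -> MATCH
Matching lines: ['fig']
Count: 1

1


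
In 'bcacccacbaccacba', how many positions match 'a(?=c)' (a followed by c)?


Lookahead 'a(?=c)' matches 'a' only when followed by 'c'.
String: 'bcacccacbaccacba'
Checking each position where char is 'a':
  pos 2: 'a' -> MATCH (next='c')
  pos 6: 'a' -> MATCH (next='c')
  pos 9: 'a' -> MATCH (next='c')
  pos 12: 'a' -> MATCH (next='c')
Matching positions: [2, 6, 9, 12]
Count: 4

4


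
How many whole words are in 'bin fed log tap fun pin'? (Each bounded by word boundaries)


Word boundaries (\b) mark the start/end of each word.
Text: 'bin fed log tap fun pin'
Splitting by whitespace:
  Word 1: 'bin'
  Word 2: 'fed'
  Word 3: 'log'
  Word 4: 'tap'
  Word 5: 'fun'
  Word 6: 'pin'
Total whole words: 6

6


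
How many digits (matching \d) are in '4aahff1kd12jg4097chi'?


\d matches any digit 0-9.
Scanning '4aahff1kd12jg4097chi':
  pos 0: '4' -> DIGIT
  pos 6: '1' -> DIGIT
  pos 9: '1' -> DIGIT
  pos 10: '2' -> DIGIT
  pos 13: '4' -> DIGIT
  pos 14: '0' -> DIGIT
  pos 15: '9' -> DIGIT
  pos 16: '7' -> DIGIT
Digits found: ['4', '1', '1', '2', '4', '0', '9', '7']
Total: 8

8


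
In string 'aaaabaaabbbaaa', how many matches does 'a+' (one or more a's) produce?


Pattern 'a+' matches one or more consecutive a's.
String: 'aaaabaaabbbaaa'
Scanning for runs of a:
  Match 1: 'aaaa' (length 4)
  Match 2: 'aaa' (length 3)
  Match 3: 'aaa' (length 3)
Total matches: 3

3


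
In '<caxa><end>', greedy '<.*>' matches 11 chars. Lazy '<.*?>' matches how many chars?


Greedy '<.*>' tries to match as MUCH as possible.
Lazy '<.*?>' tries to match as LITTLE as possible.

String: '<caxa><end>'
Greedy '<.*>' starts at first '<' and extends to the LAST '>': '<caxa><end>' (11 chars)
Lazy '<.*?>' starts at first '<' and stops at the FIRST '>': '<caxa>' (6 chars)

6


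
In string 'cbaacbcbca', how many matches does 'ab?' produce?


Pattern 'ab?' matches 'a' optionally followed by 'b'.
String: 'cbaacbcbca'
Scanning left to right for 'a' then checking next char:
  Match 1: 'a' (a not followed by b)
  Match 2: 'a' (a not followed by b)
  Match 3: 'a' (a not followed by b)
Total matches: 3

3


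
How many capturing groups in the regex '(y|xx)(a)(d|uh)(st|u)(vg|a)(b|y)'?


To count capturing groups, count each '(' that starts a group.
Pattern: '(y|xx)(a)(d|uh)(st|u)(vg|a)(b|y)'
Walking through the pattern:
  Position 0: '(' -> group #1
  Position 6: '(' -> group #2
  Position 9: '(' -> group #3
  Position 15: '(' -> group #4
  Position 21: '(' -> group #5
  Position 27: '(' -> group #6
Total capturing groups: 6

6


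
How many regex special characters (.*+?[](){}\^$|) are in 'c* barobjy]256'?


Regex special characters are: . * + ? [ ] ( ) { } \ ^ $ |
Scanning 'c* barobjy]256':
  pos 1: '*' -> SPECIAL
  pos 10: ']' -> SPECIAL
Special chars found: ['*', ']']
Total: 2

2


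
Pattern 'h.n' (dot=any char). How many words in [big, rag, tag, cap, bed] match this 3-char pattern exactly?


Pattern 'h.n' means: starts with 'h', any single char, ends with 'n'.
Checking each word (must be exactly 3 chars):
  'big' (len=3): no
  'rag' (len=3): no
  'tag' (len=3): no
  'cap' (len=3): no
  'bed' (len=3): no
Matching words: []
Total: 0

0


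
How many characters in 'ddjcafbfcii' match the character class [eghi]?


Character class [eghi] matches any of: {e, g, h, i}
Scanning string 'ddjcafbfcii' character by character:
  pos 0: 'd' -> no
  pos 1: 'd' -> no
  pos 2: 'j' -> no
  pos 3: 'c' -> no
  pos 4: 'a' -> no
  pos 5: 'f' -> no
  pos 6: 'b' -> no
  pos 7: 'f' -> no
  pos 8: 'c' -> no
  pos 9: 'i' -> MATCH
  pos 10: 'i' -> MATCH
Total matches: 2

2


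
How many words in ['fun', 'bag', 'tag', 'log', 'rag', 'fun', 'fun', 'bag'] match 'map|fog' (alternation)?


Alternation 'map|fog' matches either 'map' or 'fog'.
Checking each word:
  'fun' -> no
  'bag' -> no
  'tag' -> no
  'log' -> no
  'rag' -> no
  'fun' -> no
  'fun' -> no
  'bag' -> no
Matches: []
Count: 0

0


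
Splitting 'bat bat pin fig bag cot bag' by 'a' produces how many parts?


Splitting by 'a' breaks the string at each occurrence of the separator.
Text: 'bat bat pin fig bag cot bag'
Parts after split:
  Part 1: 'b'
  Part 2: 't b'
  Part 3: 't pin fig b'
  Part 4: 'g cot b'
  Part 5: 'g'
Total parts: 5

5


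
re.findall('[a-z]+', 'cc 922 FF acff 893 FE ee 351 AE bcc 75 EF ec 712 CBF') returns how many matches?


Pattern '[a-z]+' finds one or more lowercase letters.
Text: 'cc 922 FF acff 893 FE ee 351 AE bcc 75 EF ec 712 CBF'
Scanning for matches:
  Match 1: 'cc'
  Match 2: 'acff'
  Match 3: 'ee'
  Match 4: 'bcc'
  Match 5: 'ec'
Total matches: 5

5


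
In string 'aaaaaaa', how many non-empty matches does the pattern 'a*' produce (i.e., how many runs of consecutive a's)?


Pattern 'a*' matches zero or more a's. We want non-empty runs of consecutive a's.
String: 'aaaaaaa'
Walking through the string to find runs of a's:
  Run 1: positions 0-6 -> 'aaaaaaa'
Non-empty runs found: ['aaaaaaa']
Count: 1

1


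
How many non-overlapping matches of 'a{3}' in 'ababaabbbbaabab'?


Pattern 'a{3}' matches exactly 3 consecutive a's (greedy, non-overlapping).
String: 'ababaabbbbaabab'
Scanning for runs of a's:
  Run at pos 0: 'a' (length 1) -> 0 match(es)
  Run at pos 2: 'a' (length 1) -> 0 match(es)
  Run at pos 4: 'aa' (length 2) -> 0 match(es)
  Run at pos 10: 'aa' (length 2) -> 0 match(es)
  Run at pos 13: 'a' (length 1) -> 0 match(es)
Matches found: []
Total: 0

0


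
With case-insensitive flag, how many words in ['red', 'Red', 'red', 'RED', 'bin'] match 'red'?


Case-insensitive matching: compare each word's lowercase form to 'red'.
  'red' -> lower='red' -> MATCH
  'Red' -> lower='red' -> MATCH
  'red' -> lower='red' -> MATCH
  'RED' -> lower='red' -> MATCH
  'bin' -> lower='bin' -> no
Matches: ['red', 'Red', 'red', 'RED']
Count: 4

4


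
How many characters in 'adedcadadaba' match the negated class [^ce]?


Negated class [^ce] matches any char NOT in {c, e}
Scanning 'adedcadadaba':
  pos 0: 'a' -> MATCH
  pos 1: 'd' -> MATCH
  pos 2: 'e' -> no (excluded)
  pos 3: 'd' -> MATCH
  pos 4: 'c' -> no (excluded)
  pos 5: 'a' -> MATCH
  pos 6: 'd' -> MATCH
  pos 7: 'a' -> MATCH
  pos 8: 'd' -> MATCH
  pos 9: 'a' -> MATCH
  pos 10: 'b' -> MATCH
  pos 11: 'a' -> MATCH
Total matches: 10

10


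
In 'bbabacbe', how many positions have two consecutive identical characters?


Looking for consecutive identical characters in 'bbabacbe':
  pos 0-1: 'b' vs 'b' -> MATCH ('bb')
  pos 1-2: 'b' vs 'a' -> different
  pos 2-3: 'a' vs 'b' -> different
  pos 3-4: 'b' vs 'a' -> different
  pos 4-5: 'a' vs 'c' -> different
  pos 5-6: 'c' vs 'b' -> different
  pos 6-7: 'b' vs 'e' -> different
Consecutive identical pairs: ['bb']
Count: 1

1


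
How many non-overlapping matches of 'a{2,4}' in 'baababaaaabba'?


Pattern 'a{2,4}' matches between 2 and 4 consecutive a's (greedy).
String: 'baababaaaabba'
Finding runs of a's and applying greedy matching:
  Run at pos 1: 'aa' (length 2)
  Run at pos 4: 'a' (length 1)
  Run at pos 6: 'aaaa' (length 4)
  Run at pos 12: 'a' (length 1)
Matches: ['aa', 'aaaa']
Count: 2

2


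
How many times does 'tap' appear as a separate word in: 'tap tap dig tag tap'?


Scanning each word for exact match 'tap':
  Word 1: 'tap' -> MATCH
  Word 2: 'tap' -> MATCH
  Word 3: 'dig' -> no
  Word 4: 'tag' -> no
  Word 5: 'tap' -> MATCH
Total matches: 3

3


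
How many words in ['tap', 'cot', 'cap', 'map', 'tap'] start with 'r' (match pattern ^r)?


Pattern ^r anchors to start of word. Check which words begin with 'r':
  'tap' -> no
  'cot' -> no
  'cap' -> no
  'map' -> no
  'tap' -> no
Matching words: []
Count: 0

0


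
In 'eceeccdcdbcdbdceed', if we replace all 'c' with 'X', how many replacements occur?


re.sub('c', 'X', text) replaces every occurrence of 'c' with 'X'.
Text: 'eceeccdcdbcdbdceed'
Scanning for 'c':
  pos 1: 'c' -> replacement #1
  pos 4: 'c' -> replacement #2
  pos 5: 'c' -> replacement #3
  pos 7: 'c' -> replacement #4
  pos 10: 'c' -> replacement #5
  pos 14: 'c' -> replacement #6
Total replacements: 6

6


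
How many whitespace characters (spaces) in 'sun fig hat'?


\s matches whitespace characters (spaces, tabs, etc.).
Text: 'sun fig hat'
This text has 3 words separated by spaces.
Number of spaces = number of words - 1 = 3 - 1 = 2

2


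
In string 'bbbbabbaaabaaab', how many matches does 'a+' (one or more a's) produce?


Pattern 'a+' matches one or more consecutive a's.
String: 'bbbbabbaaabaaab'
Scanning for runs of a:
  Match 1: 'a' (length 1)
  Match 2: 'aaa' (length 3)
  Match 3: 'aaa' (length 3)
Total matches: 3

3


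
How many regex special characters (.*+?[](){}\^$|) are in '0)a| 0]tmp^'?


Regex special characters are: . * + ? [ ] ( ) { } \ ^ $ |
Scanning '0)a| 0]tmp^':
  pos 1: ')' -> SPECIAL
  pos 3: '|' -> SPECIAL
  pos 6: ']' -> SPECIAL
  pos 10: '^' -> SPECIAL
Special chars found: [')', '|', ']', '^']
Total: 4

4


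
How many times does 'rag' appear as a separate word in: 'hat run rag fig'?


Scanning each word for exact match 'rag':
  Word 1: 'hat' -> no
  Word 2: 'run' -> no
  Word 3: 'rag' -> MATCH
  Word 4: 'fig' -> no
Total matches: 1

1


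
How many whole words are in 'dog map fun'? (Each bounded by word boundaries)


Word boundaries (\b) mark the start/end of each word.
Text: 'dog map fun'
Splitting by whitespace:
  Word 1: 'dog'
  Word 2: 'map'
  Word 3: 'fun'
Total whole words: 3

3


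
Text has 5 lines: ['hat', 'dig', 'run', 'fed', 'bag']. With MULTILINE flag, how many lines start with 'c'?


With MULTILINE flag, ^ matches the start of each line.
Lines: ['hat', 'dig', 'run', 'fed', 'bag']
Checking which lines start with 'c':
  Line 1: 'hat' -> no
  Line 2: 'dig' -> no
  Line 3: 'run' -> no
  Line 4: 'fed' -> no
  Line 5: 'bag' -> no
Matching lines: []
Count: 0

0
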